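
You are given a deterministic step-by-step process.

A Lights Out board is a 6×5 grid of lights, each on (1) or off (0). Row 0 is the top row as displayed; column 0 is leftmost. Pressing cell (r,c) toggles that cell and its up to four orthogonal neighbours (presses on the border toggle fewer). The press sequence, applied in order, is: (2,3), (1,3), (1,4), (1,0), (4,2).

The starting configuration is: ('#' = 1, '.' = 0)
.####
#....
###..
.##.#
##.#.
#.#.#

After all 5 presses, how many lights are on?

step 0: .####
#....
###..
.##.#
##.#.
#.#.#
step 1: .####
#..#.
##.##
.####
##.#.
#.#.#
step 2: .##.#
#.#.#
##..#
.####
##.#.
#.#.#
step 3: .##..
#.##.
##...
.####
##.#.
#.#.#
step 4: ###..
.###.
.#...
.####
##.#.
#.#.#
step 5: ###..
.###.
.#...
.#.##
#.#..
#...#

14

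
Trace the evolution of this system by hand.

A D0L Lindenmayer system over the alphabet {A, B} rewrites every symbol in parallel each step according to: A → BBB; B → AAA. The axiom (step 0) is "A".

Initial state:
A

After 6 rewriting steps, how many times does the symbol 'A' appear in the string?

729

[0] A
[1] BBB
[2] AAAAAAAAA
[3] BBBBBBBBBBBBBBBBBBBBBBBBBBB
[4] AAAAAAAAAAAAAAAAAAAAAAAAAAAAAAAAAAAAAAAAAAAAAAAAAAAAAAAAAAAAAAAAAAAAAAAAAAAAAAAAA
[5] BBBBBBBBBBBBBBBBBBBBBBBBBBBBBBBBBBBBBBBBBBBBBBBBBBBBBBBBBB…BBBBBBBBBBBBBBBBBBBBBBBBBBBBBBBBBBBBBBBBBBBBBBBBBBBBBBBBBB  (len 243)
[6] AAAAAAAAAAAAAAAAAAAAAAAAAAAAAAAAAAAAAAAAAAAAAAAAAAAAAAAAAA…AAAAAAAAAAAAAAAAAAAAAAAAAAAAAAAAAAAAAAAAAAAAAAAAAAAAAAAAAA  (len 729)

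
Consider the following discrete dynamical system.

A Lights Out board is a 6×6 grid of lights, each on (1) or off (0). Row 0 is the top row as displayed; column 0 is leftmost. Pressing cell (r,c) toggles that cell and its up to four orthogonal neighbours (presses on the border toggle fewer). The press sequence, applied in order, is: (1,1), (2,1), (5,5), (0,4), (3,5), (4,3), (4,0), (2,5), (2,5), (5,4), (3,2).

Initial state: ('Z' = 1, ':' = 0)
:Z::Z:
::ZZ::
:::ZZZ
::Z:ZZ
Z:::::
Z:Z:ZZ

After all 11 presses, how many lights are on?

0) :Z::Z:
::ZZ::
:::ZZZ
::Z:ZZ
Z:::::
Z:Z:ZZ
1) ::::Z:
ZZ:Z::
:Z:ZZZ
::Z:ZZ
Z:::::
Z:Z:ZZ
2) ::::Z:
Z::Z::
Z:ZZZZ
:ZZ:ZZ
Z:::::
Z:Z:ZZ
3) ::::Z:
Z::Z::
Z:ZZZZ
:ZZ:ZZ
Z::::Z
Z:Z:::
4) :::Z:Z
Z::ZZ:
Z:ZZZZ
:ZZ:ZZ
Z::::Z
Z:Z:::
5) :::Z:Z
Z::ZZ:
Z:ZZZ:
:ZZ:::
Z:::::
Z:Z:::
6) :::Z:Z
Z::ZZ:
Z:ZZZ:
:ZZZ::
Z:ZZZ:
Z:ZZ::
7) :::Z:Z
Z::ZZ:
Z:ZZZ:
ZZZZ::
:ZZZZ:
::ZZ::
8) :::Z:Z
Z::ZZZ
Z:ZZ:Z
ZZZZ:Z
:ZZZZ:
::ZZ::
9) :::Z:Z
Z::ZZ:
Z:ZZZ:
ZZZZ::
:ZZZZ:
::ZZ::
10) :::Z:Z
Z::ZZ:
Z:ZZZ:
ZZZZ::
:ZZZ::
::Z:ZZ
11) :::Z:Z
Z::ZZ:
Z::ZZ:
Z:::::
:Z:Z::
::Z:ZZ

14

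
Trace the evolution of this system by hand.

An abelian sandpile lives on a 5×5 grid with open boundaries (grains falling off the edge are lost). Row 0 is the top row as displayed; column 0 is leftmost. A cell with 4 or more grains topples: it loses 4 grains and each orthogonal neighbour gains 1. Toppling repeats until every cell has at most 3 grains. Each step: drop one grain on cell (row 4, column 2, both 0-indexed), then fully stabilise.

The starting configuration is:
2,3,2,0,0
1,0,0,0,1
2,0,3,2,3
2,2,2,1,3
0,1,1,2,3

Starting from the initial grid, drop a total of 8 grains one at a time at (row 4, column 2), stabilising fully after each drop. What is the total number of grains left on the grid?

37

t=0: 2,3,2,0,0
1,0,0,0,1
2,0,3,2,3
2,2,2,1,3
0,1,1,2,3
t=1: 2,3,2,0,0
1,0,0,0,1
2,0,3,2,3
2,2,2,1,3
0,1,2,2,3
t=2: 2,3,2,0,0
1,0,0,0,1
2,0,3,2,3
2,2,2,1,3
0,1,3,2,3
t=3: 2,3,2,0,0
1,0,0,0,1
2,0,3,2,3
2,2,3,1,3
0,2,0,3,3
t=4: 2,3,2,0,0
1,0,0,0,1
2,0,3,2,3
2,2,3,1,3
0,2,1,3,3
t=5: 2,3,2,0,0
1,0,0,0,1
2,0,3,2,3
2,2,3,1,3
0,2,2,3,3
t=6: 2,3,2,0,0
1,0,0,0,1
2,0,3,2,3
2,2,3,1,3
0,2,3,3,3
t=7: 2,3,2,0,0
1,0,1,1,2
2,1,1,1,1
2,3,2,1,2
0,3,2,2,1
t=8: 2,3,2,0,0
1,0,1,1,2
2,1,1,1,1
2,3,2,1,2
0,3,3,2,1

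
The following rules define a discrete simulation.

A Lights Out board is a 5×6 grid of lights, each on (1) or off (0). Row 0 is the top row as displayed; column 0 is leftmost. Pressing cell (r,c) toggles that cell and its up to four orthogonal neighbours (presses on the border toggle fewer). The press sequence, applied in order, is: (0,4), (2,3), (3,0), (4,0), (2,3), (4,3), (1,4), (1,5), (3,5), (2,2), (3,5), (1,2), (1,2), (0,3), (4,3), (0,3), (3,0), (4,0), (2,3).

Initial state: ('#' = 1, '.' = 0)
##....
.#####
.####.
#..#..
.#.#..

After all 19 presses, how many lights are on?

14

k=0  ##....
.#####
.####.
#..#..
.#.#..
k=1  ##.###
.###.#
.####.
#..#..
.#.#..
k=2  ##.###
.##..#
.#....
#.....
.#.#..
k=3  ##.###
.##..#
##....
.#....
##.#..
k=4  ##.###
.##..#
##....
##....
...#..
k=5  ##.###
.###.#
#####.
##.#..
...#..
k=6  ##.###
.###.#
#####.
##....
..#.#.
k=7  ##.#.#
.##.#.
####..
##....
..#.#.
k=8  ##.#..
.##..#
####.#
##....
..#.#.
k=9  ##.#..
.##..#
####..
##..##
..#.##
k=10  ##.#..
.#...#
#.....
###.##
..#.##
k=11  ##.#..
.#...#
#....#
###...
..#.#.
k=12  ####..
..##.#
#.#..#
###...
..#.#.
k=13  ##.#..
.#...#
#....#
###...
..#.#.
k=14  ###.#.
.#.#.#
#....#
###...
..#.#.
k=15  ###.#.
.#.#.#
#....#
####..
...#..
k=16  ##.#..
.#...#
#....#
####..
...#..
k=17  ##.#..
.#...#
.....#
..##..
#..#..
k=18  ##.#..
.#...#
.....#
#.##..
.#.#..
k=19  ##.#..
.#.#.#
..####
#.#...
.#.#..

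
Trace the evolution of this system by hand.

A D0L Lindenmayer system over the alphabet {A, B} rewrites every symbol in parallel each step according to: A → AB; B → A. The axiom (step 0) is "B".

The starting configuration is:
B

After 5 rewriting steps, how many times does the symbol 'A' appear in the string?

step 0: B
step 1: A
step 2: AB
step 3: ABA
step 4: ABAAB
step 5: ABAABABA

5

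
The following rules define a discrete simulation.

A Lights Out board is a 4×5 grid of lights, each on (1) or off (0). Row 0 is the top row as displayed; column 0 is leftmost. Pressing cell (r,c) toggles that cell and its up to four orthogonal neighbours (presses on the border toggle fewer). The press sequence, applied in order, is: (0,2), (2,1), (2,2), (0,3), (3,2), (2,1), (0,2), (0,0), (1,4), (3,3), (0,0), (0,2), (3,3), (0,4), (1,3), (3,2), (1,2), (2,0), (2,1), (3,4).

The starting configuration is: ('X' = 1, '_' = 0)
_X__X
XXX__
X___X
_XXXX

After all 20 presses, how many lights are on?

9

0) _X__X
XXX__
X___X
_XXXX
1) __XXX
XX___
X___X
_XXXX
2) __XXX
X____
_XX_X
__XXX
3) __XXX
X_X__
___XX
___XX
4) _____
X_XX_
___XX
___XX
5) _____
X_XX_
__XXX
_XX_X
6) _____
XXXX_
XX_XX
__X_X
7) _XXX_
XX_X_
XX_XX
__X_X
8) X_XX_
_X_X_
XX_XX
__X_X
9) X_XXX
_X__X
XX_X_
__X_X
10) X_XXX
_X__X
XX___
___X_
11) _XXXX
XX__X
XX___
___X_
12) ____X
XXX_X
XX___
___X_
13) ____X
XXX_X
XX_X_
__X_X
14) ___X_
XXX__
XX_X_
__X_X
15) _____
XX_XX
XX___
__X_X
16) _____
XX_XX
XXX__
_X_XX
17) __X__
X_X_X
XX___
_X_XX
18) __X__
__X_X
_____
XX_XX
19) __X__
_XX_X
XXX__
X__XX
20) __X__
_XX_X
XXX_X
X____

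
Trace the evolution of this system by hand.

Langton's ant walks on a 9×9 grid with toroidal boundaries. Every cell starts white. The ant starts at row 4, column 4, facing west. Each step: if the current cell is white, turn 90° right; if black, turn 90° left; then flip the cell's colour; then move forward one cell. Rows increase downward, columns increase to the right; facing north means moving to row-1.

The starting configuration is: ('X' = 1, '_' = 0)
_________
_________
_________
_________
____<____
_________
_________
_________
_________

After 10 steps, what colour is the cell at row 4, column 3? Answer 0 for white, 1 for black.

t=0: _________
_________
_________
_________
____<____
_________
_________
_________
_________
t=1: _________
_________
_________
____^____
____X____
_________
_________
_________
_________
t=2: _________
_________
_________
____X>___
____X____
_________
_________
_________
_________
t=3: _________
_________
_________
____XX___
____Xv___
_________
_________
_________
_________
t=4: _________
_________
_________
____XX___
____<X___
_________
_________
_________
_________
t=5: _________
_________
_________
____XX___
_____X___
____v____
_________
_________
_________
t=6: _________
_________
_________
____XX___
_____X___
___<X____
_________
_________
_________
t=7: _________
_________
_________
____XX___
___^_X___
___XX____
_________
_________
_________
t=8: _________
_________
_________
____XX___
___X>X___
___XX____
_________
_________
_________
t=9: _________
_________
_________
____XX___
___XXX___
___Xv____
_________
_________
_________
t=10: _________
_________
_________
____XX___
___XXX___
___X_>___
_________
_________
_________

1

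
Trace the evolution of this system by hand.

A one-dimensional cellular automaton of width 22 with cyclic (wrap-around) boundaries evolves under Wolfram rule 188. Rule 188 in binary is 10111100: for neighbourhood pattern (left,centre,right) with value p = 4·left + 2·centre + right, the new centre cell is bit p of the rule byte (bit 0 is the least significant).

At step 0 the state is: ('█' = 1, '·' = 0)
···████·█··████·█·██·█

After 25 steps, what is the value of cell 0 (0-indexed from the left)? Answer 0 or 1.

1

t=0: ···████·█··████·█·██·█
t=1: █··███·███·███·████·██
t=2: ·█·██·███·███·████·███
t=3: ████·███·███·████·███·
t=4: ███·███·███·████·███·█
t=5: ██·███·███·████·███·██
t=6: █·███·███·████·███·███
t=7: ·███·███·████·███·████
t=8: ███·███·████·███·████·
t=9: ██·███·████·███·████·█
t=10: █·███·████·███·████·██
t=11: ·███·████·███·████·███
t=12: ███·████·███·████·███·
t=13: ██·████·███·████·███·█
t=14: █·████·███·████·███·██
t=15: ·████·███·████·███·███
t=16: ████·███·████·███·███·
t=17: ███·███·████·███·███·█
t=18: ██·███·████·███·███·██
t=19: █·███·████·███·███·███
t=20: ·███·████·███·███·████
t=21: ███·████·███·███·████·
t=22: ██·████·███·███·████·█
t=23: █·████·███·███·████·██
t=24: ·████·███·███·████·███
t=25: ████·███·███·████·███·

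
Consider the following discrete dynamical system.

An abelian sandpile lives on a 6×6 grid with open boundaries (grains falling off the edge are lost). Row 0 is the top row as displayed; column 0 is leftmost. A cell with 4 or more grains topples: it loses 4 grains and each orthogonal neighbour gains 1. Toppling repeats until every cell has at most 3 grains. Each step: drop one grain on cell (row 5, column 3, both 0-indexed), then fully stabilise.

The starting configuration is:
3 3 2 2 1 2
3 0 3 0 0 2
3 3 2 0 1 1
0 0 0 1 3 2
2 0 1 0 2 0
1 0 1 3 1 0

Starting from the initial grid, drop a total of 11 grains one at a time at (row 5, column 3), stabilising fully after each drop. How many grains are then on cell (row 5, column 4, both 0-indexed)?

gen 0: 3 3 2 2 1 2
3 0 3 0 0 2
3 3 2 0 1 1
0 0 0 1 3 2
2 0 1 0 2 0
1 0 1 3 1 0
gen 1: 3 3 2 2 1 2
3 0 3 0 0 2
3 3 2 0 1 1
0 0 0 1 3 2
2 0 1 1 2 0
1 0 2 0 2 0
gen 2: 3 3 2 2 1 2
3 0 3 0 0 2
3 3 2 0 1 1
0 0 0 1 3 2
2 0 1 1 2 0
1 0 2 1 2 0
gen 3: 3 3 2 2 1 2
3 0 3 0 0 2
3 3 2 0 1 1
0 0 0 1 3 2
2 0 1 1 2 0
1 0 2 2 2 0
gen 4: 3 3 2 2 1 2
3 0 3 0 0 2
3 3 2 0 1 1
0 0 0 1 3 2
2 0 1 1 2 0
1 0 2 3 2 0
gen 5: 3 3 2 2 1 2
3 0 3 0 0 2
3 3 2 0 1 1
0 0 0 1 3 2
2 0 1 2 2 0
1 0 3 0 3 0
gen 6: 3 3 2 2 1 2
3 0 3 0 0 2
3 3 2 0 1 1
0 0 0 1 3 2
2 0 1 2 2 0
1 0 3 1 3 0
gen 7: 3 3 2 2 1 2
3 0 3 0 0 2
3 3 2 0 1 1
0 0 0 1 3 2
2 0 1 2 2 0
1 0 3 2 3 0
gen 8: 3 3 2 2 1 2
3 0 3 0 0 2
3 3 2 0 1 1
0 0 0 1 3 2
2 0 1 2 2 0
1 0 3 3 3 0
gen 9: 3 3 2 2 1 2
3 0 3 0 0 2
3 3 2 0 1 1
0 0 0 1 3 2
2 0 2 3 3 0
1 1 0 2 0 1
gen 10: 3 3 2 2 1 2
3 0 3 0 0 2
3 3 2 0 1 1
0 0 0 1 3 2
2 0 2 3 3 0
1 1 0 3 0 1
gen 11: 3 3 2 2 1 2
3 0 3 0 0 2
3 3 2 0 2 1
0 0 0 3 0 3
2 0 3 1 1 1
1 1 1 1 2 1

2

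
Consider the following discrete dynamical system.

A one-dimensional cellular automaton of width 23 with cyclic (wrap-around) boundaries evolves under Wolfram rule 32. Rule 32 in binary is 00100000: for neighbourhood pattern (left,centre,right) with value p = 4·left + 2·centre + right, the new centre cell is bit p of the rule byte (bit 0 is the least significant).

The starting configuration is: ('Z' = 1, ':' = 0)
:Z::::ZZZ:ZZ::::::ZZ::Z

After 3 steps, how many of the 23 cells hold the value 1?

0

k=0  :Z::::ZZZ:ZZ::::::ZZ::Z
k=1  Z::::::::Z:::::::::::::
k=2  :::::::::::::::::::::::
k=3  :::::::::::::::::::::::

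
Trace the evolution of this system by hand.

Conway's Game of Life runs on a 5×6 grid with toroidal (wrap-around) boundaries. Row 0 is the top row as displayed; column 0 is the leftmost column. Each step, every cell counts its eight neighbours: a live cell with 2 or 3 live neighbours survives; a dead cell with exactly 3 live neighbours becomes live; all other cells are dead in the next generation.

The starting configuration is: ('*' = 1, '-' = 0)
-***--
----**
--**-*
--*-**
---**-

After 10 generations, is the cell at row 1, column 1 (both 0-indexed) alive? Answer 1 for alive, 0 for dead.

[0] -***--
----**
--**-*
--*-**
---**-
[1] --*--*
**---*
*-*---
--*--*
-*---*
[2] --*-**
--*--*
--*---
--*--*
-**-**
[3] --*---
-**-**
-***--
*-*-**
-**---
[4] *-----
*---*-
------
*---**
*-*--*
[5] *-----
-----*
*---*-
**--*-
----*-
[6] -----*
*----*
**--*-
**-**-
**----
[7] -*---*
-*--*-
--***-
---**-
-**-*-
[8] -*-***
**--**
--*--*
-*---*
***-**
[9] ------
-*----
--*---
---*--
------
[10] ------
------
--*---
------
------

0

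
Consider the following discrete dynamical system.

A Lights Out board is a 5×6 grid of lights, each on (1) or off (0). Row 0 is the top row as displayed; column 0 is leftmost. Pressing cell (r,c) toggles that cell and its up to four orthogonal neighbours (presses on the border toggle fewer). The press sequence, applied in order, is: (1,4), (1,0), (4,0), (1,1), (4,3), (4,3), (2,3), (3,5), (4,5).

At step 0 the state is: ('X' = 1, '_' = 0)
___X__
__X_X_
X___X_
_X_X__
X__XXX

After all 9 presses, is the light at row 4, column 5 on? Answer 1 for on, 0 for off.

[0] ___X__
__X_X_
X___X_
_X_X__
X__XXX
[1] ___XX_
__XX_X
X_____
_X_X__
X__XXX
[2] X__XX_
XXXX_X
______
_X_X__
X__XXX
[3] X__XX_
XXXX_X
______
XX_X__
_X_XXX
[4] XX_XX_
___X_X
_X____
XX_X__
_X_XXX
[5] XX_XX_
___X_X
_X____
XX____
_XX__X
[6] XX_XX_
___X_X
_X____
XX_X__
_X_XXX
[7] XX_XX_
_____X
_XXXX_
XX____
_X_XXX
[8] XX_XX_
_____X
_XXXXX
XX__XX
_X_XX_
[9] XX_XX_
_____X
_XXXXX
XX__X_
_X_X_X

1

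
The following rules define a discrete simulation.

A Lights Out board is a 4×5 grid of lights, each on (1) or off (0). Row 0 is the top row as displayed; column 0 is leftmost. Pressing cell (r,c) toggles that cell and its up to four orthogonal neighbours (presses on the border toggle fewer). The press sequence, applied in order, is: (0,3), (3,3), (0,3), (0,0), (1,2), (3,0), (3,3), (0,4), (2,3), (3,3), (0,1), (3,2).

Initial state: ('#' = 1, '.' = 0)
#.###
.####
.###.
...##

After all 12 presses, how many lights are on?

10

gen 0: #.###
.####
.###.
...##
gen 1: #....
.##.#
.###.
...##
gen 2: #....
.##.#
.##..
..#..
gen 3: #.###
.####
.##..
..#..
gen 4: .####
#####
.##..
..#..
gen 5: .#.##
#...#
.#...
..#..
gen 6: .#.##
#...#
##...
###..
gen 7: .#.##
#...#
##.#.
##.##
gen 8: .#...
#....
##.#.
##.##
gen 9: .#...
#..#.
###.#
##..#
gen 10: .#...
#..#.
#####
####.
gen 11: #.#..
##.#.
#####
####.
gen 12: #.#..
##.#.
##.##
#....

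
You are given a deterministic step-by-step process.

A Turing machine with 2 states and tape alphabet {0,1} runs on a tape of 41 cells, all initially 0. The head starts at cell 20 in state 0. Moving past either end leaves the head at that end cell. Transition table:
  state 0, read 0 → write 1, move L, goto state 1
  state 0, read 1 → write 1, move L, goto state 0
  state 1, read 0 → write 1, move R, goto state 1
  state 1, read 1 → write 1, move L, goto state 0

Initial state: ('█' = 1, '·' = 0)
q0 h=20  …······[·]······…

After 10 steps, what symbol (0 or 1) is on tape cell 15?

1

[0] q0 h=20  …······[·]······…
[1] q1 h=19  …······[·]█·····…
[2] q1 h=20  …·····█[█]······…
[3] q0 h=19  …······[█]█·····…
[4] q0 h=18  …······[·]██····…
[5] q1 h=17  …······[·]███···…
[6] q1 h=18  …·····█[█]██····…
[7] q0 h=17  …······[█]███···…
[8] q0 h=16  …······[·]████··…
[9] q1 h=15  …······[·]█████·…
[10] q1 h=16  …·····█[█]████··…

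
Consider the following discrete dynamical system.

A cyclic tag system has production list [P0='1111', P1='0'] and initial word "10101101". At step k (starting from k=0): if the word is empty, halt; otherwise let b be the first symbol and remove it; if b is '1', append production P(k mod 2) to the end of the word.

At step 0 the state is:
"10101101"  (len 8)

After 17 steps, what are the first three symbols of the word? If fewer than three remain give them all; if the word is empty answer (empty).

111

k=0  "10101101"  (len 8)
k=1  "01011011111"  (len 11)
k=2  "1011011111"  (len 10)
k=3  "0110111111111"  (len 13)
k=4  "110111111111"  (len 12)
k=5  "101111111111111"  (len 15)
k=6  "011111111111110"  (len 15)
k=7  "11111111111110"  (len 14)
k=8  "11111111111100"  (len 14)
k=9  "11111111111001111"  (len 17)
k=10  "11111111110011110"  (len 17)
k=11  "11111111100111101111"  (len 20)
k=12  "11111111001111011110"  (len 20)
k=13  "11111110011110111101111"  (len 23)
k=14  "11111100111101111011110"  (len 23)
k=15  "11111001111011110111101111"  (len 26)
k=16  "11110011110111101111011110"  (len 26)
k=17  "11100111101111011110111101111"  (len 29)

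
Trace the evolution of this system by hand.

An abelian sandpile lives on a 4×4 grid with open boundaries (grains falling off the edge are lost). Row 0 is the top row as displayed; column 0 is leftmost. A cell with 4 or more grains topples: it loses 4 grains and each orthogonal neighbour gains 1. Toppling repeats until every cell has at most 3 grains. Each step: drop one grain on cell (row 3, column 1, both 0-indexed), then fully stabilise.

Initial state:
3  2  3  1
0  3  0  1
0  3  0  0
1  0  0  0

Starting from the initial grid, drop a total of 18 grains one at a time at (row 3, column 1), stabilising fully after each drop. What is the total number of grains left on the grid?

27

step 0: 3  2  3  1
0  3  0  1
0  3  0  0
1  0  0  0
step 1: 3  2  3  1
0  3  0  1
0  3  0  0
1  1  0  0
step 2: 3  2  3  1
0  3  0  1
0  3  0  0
1  2  0  0
step 3: 3  2  3  1
0  3  0  1
0  3  0  0
1  3  0  0
step 4: 3  3  3  1
1  0  1  1
1  1  1  0
2  1  1  0
step 5: 3  3  3  1
1  0  1  1
1  1  1  0
2  2  1  0
step 6: 3  3  3  1
1  0  1  1
1  1  1  0
2  3  1  0
step 7: 3  3  3  1
1  0  1  1
1  2  1  0
3  0  2  0
step 8: 3  3  3  1
1  0  1  1
1  2  1  0
3  1  2  0
step 9: 3  3  3  1
1  0  1  1
1  2  1  0
3  2  2  0
step 10: 3  3  3  1
1  0  1  1
1  2  1  0
3  3  2  0
step 11: 3  3  3  1
1  0  1  1
2  3  1  0
0  1  3  0
step 12: 3  3  3  1
1  0  1  1
2  3  1  0
0  2  3  0
step 13: 3  3  3  1
1  0  1  1
2  3  1  0
0  3  3  0
step 14: 3  3  3  1
1  1  1  1
3  0  3  0
1  2  0  1
step 15: 3  3  3  1
1  1  1  1
3  0  3  0
1  3  0  1
step 16: 3  3  3  1
1  1  1  1
3  1  3  0
2  0  1  1
step 17: 3  3  3  1
1  1  1  1
3  1  3  0
2  1  1  1
step 18: 3  3  3  1
1  1  1  1
3  1  3  0
2  2  1  1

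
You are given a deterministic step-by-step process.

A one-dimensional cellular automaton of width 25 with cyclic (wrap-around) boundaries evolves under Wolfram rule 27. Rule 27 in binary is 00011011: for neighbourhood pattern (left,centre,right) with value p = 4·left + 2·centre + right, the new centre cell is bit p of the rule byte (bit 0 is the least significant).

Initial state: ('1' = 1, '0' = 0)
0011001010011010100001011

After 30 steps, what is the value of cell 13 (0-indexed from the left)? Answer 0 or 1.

step 0: 0011001010011010100001011
step 1: 1110110001110000011110010
step 2: 1000101111001111110001100
step 3: 0111001000111000001111011
step 4: 0100110111100111111000010
step 5: 1011100100011100000111101
step 6: 0010011011110011111100001
step 7: 1101110010001110000011110
step 8: 1001001101111001111110000
step 9: 0110111001000111000001111
step 10: 0100100110111100111111000
step 11: 1011011100100011100000111
step 12: 0010010011011110011111100
step 13: 1101101110010001110000011
step 14: 0001001001101111001111110
step 15: 1110110111001000111000001
step 16: 0000100100110111100111111
step 17: 1111011011100100011100000
step 18: 1000010010011011110011111
step 19: 0111101101110010001110000
step 20: 1100001001001101111001111
step 21: 0011110110111001000111000
step 22: 1110000100100110111100111
step 23: 0001111011011100100011100
step 24: 1111000010010011011110011
step 25: 0000111101101110010001110
step 26: 1111100001001001101111001
step 27: 0000011110110111001000111
step 28: 1111110000100100110111100
step 29: 1000001111011011100100011
step 30: 0111111000010010011011110

0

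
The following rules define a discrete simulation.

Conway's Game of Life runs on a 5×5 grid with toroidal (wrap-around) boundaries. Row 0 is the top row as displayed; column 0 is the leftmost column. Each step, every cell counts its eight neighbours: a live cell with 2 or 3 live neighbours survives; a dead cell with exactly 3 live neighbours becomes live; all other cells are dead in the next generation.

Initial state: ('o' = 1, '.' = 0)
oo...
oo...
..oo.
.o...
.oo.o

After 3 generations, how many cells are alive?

t=0: oo...
oo...
..oo.
.o...
.oo.o
t=1: ....o
o...o
o.o..
oo...
..o..
t=2: o..oo
oo.oo
.....
o.o..
oo...
t=3: ...o.
.ooo.
..oo.
o....
..oo.

9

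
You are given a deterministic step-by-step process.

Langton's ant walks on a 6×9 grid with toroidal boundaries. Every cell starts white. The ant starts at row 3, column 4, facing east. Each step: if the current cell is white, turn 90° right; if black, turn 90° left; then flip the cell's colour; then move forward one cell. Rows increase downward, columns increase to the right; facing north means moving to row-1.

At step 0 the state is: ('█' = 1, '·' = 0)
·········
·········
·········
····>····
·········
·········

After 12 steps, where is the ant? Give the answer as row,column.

[0] ·········
·········
·········
····>····
·········
·········
[1] ·········
·········
·········
····█····
····v····
·········
[2] ·········
·········
·········
····█····
···<█····
·········
[3] ·········
·········
·········
···^█····
···██····
·········
[4] ·········
·········
·········
···█>····
···██····
·········
[5] ·········
·········
····^····
···█·····
···██····
·········
[6] ·········
·········
····█>···
···█·····
···██····
·········
[7] ·········
·········
····██···
···█·v···
···██····
·········
[8] ·········
·········
····██···
···█<█···
···██····
·········
[9] ·········
·········
····^█···
···███···
···██····
·········
[10] ·········
·········
···<·█···
···███···
···██····
·········
[11] ·········
···^·····
···█·█···
···███···
···██····
·········
[12] ·········
···█>····
···█·█···
···███···
···██····
·········

1,4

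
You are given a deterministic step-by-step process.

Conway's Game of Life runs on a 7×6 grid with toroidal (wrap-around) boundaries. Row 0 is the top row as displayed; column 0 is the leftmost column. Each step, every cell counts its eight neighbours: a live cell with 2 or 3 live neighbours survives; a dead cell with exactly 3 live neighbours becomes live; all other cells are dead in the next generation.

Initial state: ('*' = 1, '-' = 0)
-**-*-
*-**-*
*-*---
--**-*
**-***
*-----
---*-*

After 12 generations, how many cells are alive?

t=0: -**-*-
*-**-*
*-*---
--**-*
**-***
*-----
---*-*
t=1: -*----
*---**
*-----
------
-*-*--
-***--
******
t=2: ------
**---*
*-----
------
-*-*--
-----*
----**
t=3: ----*-
**---*
**---*
------
------
*----*
----**
t=4: ----*-
-*--*-
-*---*
*-----
------
*---**
*---*-
t=5: ---**-
*---**
-*---*
*-----
*-----
*---*-
*--**-
t=6: *-----
*--*--
-*--*-
**---*
**----
**-**-
------
t=7: ------
**---*
-**-*-
--*--*
----*-
***--*
**---*
t=8: ------
***--*
--***-
-**-**
--***-
--*-*-
--*--*
t=9: --*--*
***-**
------
-*---*
------
-**-**
---*--
t=10: --*--*
******
--*-*-
------
-**-**
--***-
**-*-*
t=11: ------
*-----
*-*-*-
-**-**
-**-**
------
**---*
t=12: -*---*
-*---*
*-*-*-
------
-**-**
--*-*-
*-----

14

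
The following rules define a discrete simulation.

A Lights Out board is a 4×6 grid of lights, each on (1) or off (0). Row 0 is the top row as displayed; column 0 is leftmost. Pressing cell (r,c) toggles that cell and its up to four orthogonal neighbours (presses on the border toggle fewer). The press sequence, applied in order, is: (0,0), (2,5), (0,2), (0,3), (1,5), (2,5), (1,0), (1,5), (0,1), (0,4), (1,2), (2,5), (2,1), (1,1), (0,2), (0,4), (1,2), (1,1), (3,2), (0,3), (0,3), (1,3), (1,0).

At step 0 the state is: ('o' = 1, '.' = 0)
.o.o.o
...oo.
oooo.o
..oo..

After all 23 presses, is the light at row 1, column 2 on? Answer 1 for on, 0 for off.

[0] .o.o.o
...oo.
oooo.o
..oo..
[1] o..o.o
o..oo.
oooo.o
..oo..
[2] o..o.o
o..ooo
ooooo.
..oo.o
[3] ooo..o
o.oooo
ooooo.
..oo.o
[4] oo.ooo
o.o.oo
ooooo.
..oo.o
[5] oo.oo.
o.o...
oooooo
..oo.o
[6] oo.oo.
o.o..o
oooo..
..oo..
[7] .o.oo.
.oo..o
.ooo..
..oo..
[8] .o.ooo
.oo.o.
.ooo.o
..oo..
[9] o.oooo
..o.o.
.ooo.o
..oo..
[10] o.o...
..o...
.ooo.o
..oo..
[11] o.....
.o.o..
.o.o.o
..oo..
[12] o.....
.o.o.o
.o.oo.
..oo.o
[13] o.....
...o.o
o.ooo.
.ooo.o
[14] oo....
oooo.o
ooooo.
.ooo.o
[15] o.oo..
oo.o.o
ooooo.
.ooo.o
[16] o.o.oo
oo.ooo
ooooo.
.ooo.o
[17] o...oo
o.o.oo
oo.oo.
.ooo.o
[18] oo..oo
.o..oo
o..oo.
.ooo.o
[19] oo..oo
.o..oo
o.ooo.
.....o
[20] oooo.o
.o.ooo
o.ooo.
.....o
[21] oo..oo
.o..oo
o.ooo.
.....o
[22] oo.ooo
.ooo.o
o.o.o.
.....o
[23] .o.ooo
o.oo.o
..o.o.
.....o

1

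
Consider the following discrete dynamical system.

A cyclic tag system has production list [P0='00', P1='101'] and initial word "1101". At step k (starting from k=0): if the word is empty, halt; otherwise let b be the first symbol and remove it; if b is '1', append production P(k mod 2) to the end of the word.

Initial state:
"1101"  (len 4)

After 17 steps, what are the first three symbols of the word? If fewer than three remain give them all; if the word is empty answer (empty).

011

t=0: "1101"  (len 4)
t=1: "10100"  (len 5)
t=2: "0100101"  (len 7)
t=3: "100101"  (len 6)
t=4: "00101101"  (len 8)
t=5: "0101101"  (len 7)
t=6: "101101"  (len 6)
t=7: "0110100"  (len 7)
t=8: "110100"  (len 6)
t=9: "1010000"  (len 7)
t=10: "010000101"  (len 9)
t=11: "10000101"  (len 8)
t=12: "0000101101"  (len 10)
t=13: "000101101"  (len 9)
t=14: "00101101"  (len 8)
t=15: "0101101"  (len 7)
t=16: "101101"  (len 6)
t=17: "0110100"  (len 7)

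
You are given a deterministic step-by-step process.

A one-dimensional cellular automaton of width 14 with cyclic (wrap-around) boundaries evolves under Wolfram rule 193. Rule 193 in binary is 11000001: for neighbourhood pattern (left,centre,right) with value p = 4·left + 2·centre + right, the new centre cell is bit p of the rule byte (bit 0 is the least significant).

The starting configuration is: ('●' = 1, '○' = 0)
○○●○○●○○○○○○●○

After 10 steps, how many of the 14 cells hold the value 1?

k=0  ○○●○○●○○○○○○●○
k=1  ●○○○○○○●●●●○○○
k=2  ○○●●●●○○●●●○●○
k=3  ●○○●●●○○○●●○○○
k=4  ○○○○●●○●○○●○●○
k=5  ●●●○○●○○○○○○○○
k=6  ○●●○○○○●●●●●●○
k=7  ○○●○●●○○●●●●●○
k=8  ●○○○○●○○○●●●●○
k=9  ○○●●○○○●○○●●●○
k=10  ●○○●○●○○○○○●●○

5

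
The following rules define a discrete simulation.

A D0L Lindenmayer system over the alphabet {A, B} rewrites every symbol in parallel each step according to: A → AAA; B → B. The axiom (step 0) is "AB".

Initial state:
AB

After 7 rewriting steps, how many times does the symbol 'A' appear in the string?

2187

[0] AB
[1] AAAB
[2] AAAAAAAAAB
[3] AAAAAAAAAAAAAAAAAAAAAAAAAAAB
[4] AAAAAAAAAAAAAAAAAAAAAAAAAAAAAAAAAAAAAAAAAAAAAAAAAAAAAAAAAAAAAAAAAAAAAAAAAAAAAAAAAB
[5] AAAAAAAAAAAAAAAAAAAAAAAAAAAAAAAAAAAAAAAAAAAAAAAAAAAAAAAAAA…AAAAAAAAAAAAAAAAAAAAAAAAAAAAAAAAAAAAAAAAAAAAAAAAAAAAAAAAAB  (len 244)
[6] AAAAAAAAAAAAAAAAAAAAAAAAAAAAAAAAAAAAAAAAAAAAAAAAAAAAAAAAAA…AAAAAAAAAAAAAAAAAAAAAAAAAAAAAAAAAAAAAAAAAAAAAAAAAAAAAAAAAB  (len 730)
[7] AAAAAAAAAAAAAAAAAAAAAAAAAAAAAAAAAAAAAAAAAAAAAAAAAAAAAAAAAA…AAAAAAAAAAAAAAAAAAAAAAAAAAAAAAAAAAAAAAAAAAAAAAAAAAAAAAAAAB  (len 2188)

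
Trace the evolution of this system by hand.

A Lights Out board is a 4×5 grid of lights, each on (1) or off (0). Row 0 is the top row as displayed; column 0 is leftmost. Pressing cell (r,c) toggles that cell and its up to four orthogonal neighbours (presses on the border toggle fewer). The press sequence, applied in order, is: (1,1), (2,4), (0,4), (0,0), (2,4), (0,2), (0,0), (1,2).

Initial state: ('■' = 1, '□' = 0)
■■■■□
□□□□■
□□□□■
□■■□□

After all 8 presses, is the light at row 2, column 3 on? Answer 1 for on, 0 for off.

step 0: ■■■■□
□□□□■
□□□□■
□■■□□
step 1: ■□■■□
■■■□■
□■□□■
□■■□□
step 2: ■□■■□
■■■□□
□■□■□
□■■□■
step 3: ■□■□■
■■■□■
□■□■□
□■■□■
step 4: □■■□■
□■■□■
□■□■□
□■■□■
step 5: □■■□■
□■■□□
□■□□■
□■■□□
step 6: □□□■■
□■□□□
□■□□■
□■■□□
step 7: ■■□■■
■■□□□
□■□□■
□■■□□
step 8: ■■■■■
■□■■□
□■■□■
□■■□□

0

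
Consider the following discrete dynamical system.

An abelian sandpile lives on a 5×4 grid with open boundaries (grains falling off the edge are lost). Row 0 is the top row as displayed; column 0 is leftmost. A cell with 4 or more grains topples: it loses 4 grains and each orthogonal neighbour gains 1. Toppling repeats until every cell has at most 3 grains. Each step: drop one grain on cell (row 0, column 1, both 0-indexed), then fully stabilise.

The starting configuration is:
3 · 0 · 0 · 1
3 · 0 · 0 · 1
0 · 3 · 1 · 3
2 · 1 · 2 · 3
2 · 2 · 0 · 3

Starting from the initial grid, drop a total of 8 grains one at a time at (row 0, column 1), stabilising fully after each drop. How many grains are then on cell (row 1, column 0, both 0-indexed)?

0) 3 · 0 · 0 · 1
3 · 0 · 0 · 1
0 · 3 · 1 · 3
2 · 1 · 2 · 3
2 · 2 · 0 · 3
1) 3 · 1 · 0 · 1
3 · 0 · 0 · 1
0 · 3 · 1 · 3
2 · 1 · 2 · 3
2 · 2 · 0 · 3
2) 3 · 2 · 0 · 1
3 · 0 · 0 · 1
0 · 3 · 1 · 3
2 · 1 · 2 · 3
2 · 2 · 0 · 3
3) 3 · 3 · 0 · 1
3 · 0 · 0 · 1
0 · 3 · 1 · 3
2 · 1 · 2 · 3
2 · 2 · 0 · 3
4) 1 · 1 · 1 · 1
0 · 2 · 0 · 1
1 · 3 · 1 · 3
2 · 1 · 2 · 3
2 · 2 · 0 · 3
5) 1 · 2 · 1 · 1
0 · 2 · 0 · 1
1 · 3 · 1 · 3
2 · 1 · 2 · 3
2 · 2 · 0 · 3
6) 1 · 3 · 1 · 1
0 · 2 · 0 · 1
1 · 3 · 1 · 3
2 · 1 · 2 · 3
2 · 2 · 0 · 3
7) 2 · 0 · 2 · 1
0 · 3 · 0 · 1
1 · 3 · 1 · 3
2 · 1 · 2 · 3
2 · 2 · 0 · 3
8) 2 · 1 · 2 · 1
0 · 3 · 0 · 1
1 · 3 · 1 · 3
2 · 1 · 2 · 3
2 · 2 · 0 · 3

0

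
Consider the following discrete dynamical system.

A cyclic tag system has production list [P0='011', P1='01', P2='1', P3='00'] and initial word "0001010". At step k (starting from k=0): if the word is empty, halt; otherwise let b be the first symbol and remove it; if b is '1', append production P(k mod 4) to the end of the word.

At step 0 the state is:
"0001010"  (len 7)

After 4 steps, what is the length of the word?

[0] "0001010"  (len 7)
[1] "001010"  (len 6)
[2] "01010"  (len 5)
[3] "1010"  (len 4)
[4] "01000"  (len 5)

5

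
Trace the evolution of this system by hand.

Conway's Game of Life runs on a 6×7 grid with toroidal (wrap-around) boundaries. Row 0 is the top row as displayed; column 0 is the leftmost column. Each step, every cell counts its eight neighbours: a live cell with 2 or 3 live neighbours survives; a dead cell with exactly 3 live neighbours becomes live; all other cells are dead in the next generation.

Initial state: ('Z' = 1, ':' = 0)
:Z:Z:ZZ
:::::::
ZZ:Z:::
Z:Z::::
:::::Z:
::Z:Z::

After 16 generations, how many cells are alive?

[0] :Z:Z:ZZ
:::::::
ZZ:Z:::
Z:Z::::
:::::Z:
::Z:Z::
[1] ::ZZZZ:
:Z::Z:Z
ZZZ::::
Z:Z:::Z
:Z:Z:::
::ZZZ:Z
[2] ZZ::::Z
::::Z:Z
::ZZ:Z:
:::Z::Z
:Z::ZZZ
:Z:::::
[3] :Z:::ZZ
:ZZZZ:Z
::ZZ:ZZ
Z::Z::Z
::Z:ZZZ
:ZZ::::
[4] ::::ZZZ
:Z:::::
:::::::
ZZ:::::
::Z:ZZZ
:ZZZZ::
[5] ZZ::ZZ:
:::::Z:
ZZ:::::
ZZ:::ZZ
::::ZZZ
ZZZ::::
[6] Z:Z:ZZ:
::::ZZ:
:Z:::Z:
:Z::Z::
::Z:Z::
::ZZ:::
[7] :ZZ::ZZ
:Z:Z:::
:::::Z:
:ZZZZZ:
:ZZ:Z::
::Z::Z:
[8] ZZ:ZZZZ
ZZ::ZZZ
:Z:::Z:
:Z:::Z:
:::::::
Z:::ZZZ
[9] ::ZZ:::
:::Z:::
:ZZ::::
:::::::
Z:::Z::
:Z:Z:::
[10] :::ZZ::
:Z:Z:::
::Z::::
:Z:::::
:::::::
:Z:ZZ::
[11] :::::::
:::ZZ::
:ZZ::::
:::::::
::Z::::
::ZZZ::
[12] ::Z::::
::ZZ:::
::ZZ:::
:ZZ::::
::Z::::
::ZZ:::
[13] :Z:::::
:Z:::::
:::::::
:Z:::::
:::::::
:ZZZ:::
[14] ZZ:::::
:::::::
:::::::
:::::::
:Z:::::
:ZZ::::
[15] ZZZ::::
:::::::
:::::::
:::::::
:ZZ::::
::Z::::
[16] :ZZ::::
:Z:::::
:::::::
:::::::
:ZZ::::
Z::Z:::

7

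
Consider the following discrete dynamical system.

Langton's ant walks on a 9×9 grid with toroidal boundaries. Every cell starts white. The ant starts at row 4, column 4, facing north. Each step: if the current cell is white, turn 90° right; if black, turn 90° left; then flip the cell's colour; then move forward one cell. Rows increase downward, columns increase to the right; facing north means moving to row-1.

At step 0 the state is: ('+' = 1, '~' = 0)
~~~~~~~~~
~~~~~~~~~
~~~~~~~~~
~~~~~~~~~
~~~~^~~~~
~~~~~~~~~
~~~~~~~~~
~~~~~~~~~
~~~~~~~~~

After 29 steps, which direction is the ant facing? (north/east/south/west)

east

[0] ~~~~~~~~~
~~~~~~~~~
~~~~~~~~~
~~~~~~~~~
~~~~^~~~~
~~~~~~~~~
~~~~~~~~~
~~~~~~~~~
~~~~~~~~~
[1] ~~~~~~~~~
~~~~~~~~~
~~~~~~~~~
~~~~~~~~~
~~~~+>~~~
~~~~~~~~~
~~~~~~~~~
~~~~~~~~~
~~~~~~~~~
[2] ~~~~~~~~~
~~~~~~~~~
~~~~~~~~~
~~~~~~~~~
~~~~++~~~
~~~~~v~~~
~~~~~~~~~
~~~~~~~~~
~~~~~~~~~
[3] ~~~~~~~~~
~~~~~~~~~
~~~~~~~~~
~~~~~~~~~
~~~~++~~~
~~~~<+~~~
~~~~~~~~~
~~~~~~~~~
~~~~~~~~~
[4] ~~~~~~~~~
~~~~~~~~~
~~~~~~~~~
~~~~~~~~~
~~~~^+~~~
~~~~++~~~
~~~~~~~~~
~~~~~~~~~
~~~~~~~~~
[5] ~~~~~~~~~
~~~~~~~~~
~~~~~~~~~
~~~~~~~~~
~~~<~+~~~
~~~~++~~~
~~~~~~~~~
~~~~~~~~~
~~~~~~~~~
[6] ~~~~~~~~~
~~~~~~~~~
~~~~~~~~~
~~~^~~~~~
~~~+~+~~~
~~~~++~~~
~~~~~~~~~
~~~~~~~~~
~~~~~~~~~
[7] ~~~~~~~~~
~~~~~~~~~
~~~~~~~~~
~~~+>~~~~
~~~+~+~~~
~~~~++~~~
~~~~~~~~~
~~~~~~~~~
~~~~~~~~~
[8] ~~~~~~~~~
~~~~~~~~~
~~~~~~~~~
~~~++~~~~
~~~+v+~~~
~~~~++~~~
~~~~~~~~~
~~~~~~~~~
~~~~~~~~~
[9] ~~~~~~~~~
~~~~~~~~~
~~~~~~~~~
~~~++~~~~
~~~<++~~~
~~~~++~~~
~~~~~~~~~
~~~~~~~~~
~~~~~~~~~
[10] ~~~~~~~~~
~~~~~~~~~
~~~~~~~~~
~~~++~~~~
~~~~++~~~
~~~v++~~~
~~~~~~~~~
~~~~~~~~~
~~~~~~~~~
[11] ~~~~~~~~~
~~~~~~~~~
~~~~~~~~~
~~~++~~~~
~~~~++~~~
~~<+++~~~
~~~~~~~~~
~~~~~~~~~
~~~~~~~~~
[12] ~~~~~~~~~
~~~~~~~~~
~~~~~~~~~
~~~++~~~~
~~^~++~~~
~~++++~~~
~~~~~~~~~
~~~~~~~~~
~~~~~~~~~
[13] ~~~~~~~~~
~~~~~~~~~
~~~~~~~~~
~~~++~~~~
~~+>++~~~
~~++++~~~
~~~~~~~~~
~~~~~~~~~
~~~~~~~~~
[14] ~~~~~~~~~
~~~~~~~~~
~~~~~~~~~
~~~++~~~~
~~++++~~~
~~+v++~~~
~~~~~~~~~
~~~~~~~~~
~~~~~~~~~
[15] ~~~~~~~~~
~~~~~~~~~
~~~~~~~~~
~~~++~~~~
~~++++~~~
~~+~>+~~~
~~~~~~~~~
~~~~~~~~~
~~~~~~~~~
[16] ~~~~~~~~~
~~~~~~~~~
~~~~~~~~~
~~~++~~~~
~~++^+~~~
~~+~~+~~~
~~~~~~~~~
~~~~~~~~~
~~~~~~~~~
[17] ~~~~~~~~~
~~~~~~~~~
~~~~~~~~~
~~~++~~~~
~~+<~+~~~
~~+~~+~~~
~~~~~~~~~
~~~~~~~~~
~~~~~~~~~
[18] ~~~~~~~~~
~~~~~~~~~
~~~~~~~~~
~~~++~~~~
~~+~~+~~~
~~+v~+~~~
~~~~~~~~~
~~~~~~~~~
~~~~~~~~~
[19] ~~~~~~~~~
~~~~~~~~~
~~~~~~~~~
~~~++~~~~
~~+~~+~~~
~~<+~+~~~
~~~~~~~~~
~~~~~~~~~
~~~~~~~~~
[20] ~~~~~~~~~
~~~~~~~~~
~~~~~~~~~
~~~++~~~~
~~+~~+~~~
~~~+~+~~~
~~v~~~~~~
~~~~~~~~~
~~~~~~~~~
[21] ~~~~~~~~~
~~~~~~~~~
~~~~~~~~~
~~~++~~~~
~~+~~+~~~
~~~+~+~~~
~<+~~~~~~
~~~~~~~~~
~~~~~~~~~
[22] ~~~~~~~~~
~~~~~~~~~
~~~~~~~~~
~~~++~~~~
~~+~~+~~~
~^~+~+~~~
~++~~~~~~
~~~~~~~~~
~~~~~~~~~
[23] ~~~~~~~~~
~~~~~~~~~
~~~~~~~~~
~~~++~~~~
~~+~~+~~~
~+>+~+~~~
~++~~~~~~
~~~~~~~~~
~~~~~~~~~
[24] ~~~~~~~~~
~~~~~~~~~
~~~~~~~~~
~~~++~~~~
~~+~~+~~~
~+++~+~~~
~+v~~~~~~
~~~~~~~~~
~~~~~~~~~
[25] ~~~~~~~~~
~~~~~~~~~
~~~~~~~~~
~~~++~~~~
~~+~~+~~~
~+++~+~~~
~+~>~~~~~
~~~~~~~~~
~~~~~~~~~
[26] ~~~~~~~~~
~~~~~~~~~
~~~~~~~~~
~~~++~~~~
~~+~~+~~~
~+++~+~~~
~+~+~~~~~
~~~v~~~~~
~~~~~~~~~
[27] ~~~~~~~~~
~~~~~~~~~
~~~~~~~~~
~~~++~~~~
~~+~~+~~~
~+++~+~~~
~+~+~~~~~
~~<+~~~~~
~~~~~~~~~
[28] ~~~~~~~~~
~~~~~~~~~
~~~~~~~~~
~~~++~~~~
~~+~~+~~~
~+++~+~~~
~+^+~~~~~
~~++~~~~~
~~~~~~~~~
[29] ~~~~~~~~~
~~~~~~~~~
~~~~~~~~~
~~~++~~~~
~~+~~+~~~
~+++~+~~~
~++>~~~~~
~~++~~~~~
~~~~~~~~~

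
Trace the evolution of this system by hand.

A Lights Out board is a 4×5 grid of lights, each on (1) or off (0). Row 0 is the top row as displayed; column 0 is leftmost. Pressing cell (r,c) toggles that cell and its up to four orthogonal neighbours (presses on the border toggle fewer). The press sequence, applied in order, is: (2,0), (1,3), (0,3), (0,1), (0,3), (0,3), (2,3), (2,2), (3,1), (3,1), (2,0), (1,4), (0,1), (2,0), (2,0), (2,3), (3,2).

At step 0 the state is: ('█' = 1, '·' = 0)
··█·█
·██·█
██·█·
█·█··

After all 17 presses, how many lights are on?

0) ··█·█
·██·█
██·█·
█·█··
1) ··█·█
███·█
···█·
··█··
2) ··███
██·█·
·····
··█··
3) ·····
██···
·····
··█··
4) ███··
█····
·····
··█··
5) ██·██
█··█·
·····
··█··
6) ███··
█····
·····
··█··
7) ███··
█··█·
··███
··██·
8) ███··
█·██·
·█··█
···█·
9) ███··
█·██·
····█
████·
10) ███··
█·██·
·█··█
···█·
11) ███··
··██·
█···█
█··█·
12) ███·█
··█·█
█····
█··█·
13) ····█
·██·█
█····
█··█·
14) ····█
███·█
·█···
···█·
15) ····█
·██·█
█····
█··█·
16) ····█
·████
█·███
█····
17) ····█
·████
█··██
████·

12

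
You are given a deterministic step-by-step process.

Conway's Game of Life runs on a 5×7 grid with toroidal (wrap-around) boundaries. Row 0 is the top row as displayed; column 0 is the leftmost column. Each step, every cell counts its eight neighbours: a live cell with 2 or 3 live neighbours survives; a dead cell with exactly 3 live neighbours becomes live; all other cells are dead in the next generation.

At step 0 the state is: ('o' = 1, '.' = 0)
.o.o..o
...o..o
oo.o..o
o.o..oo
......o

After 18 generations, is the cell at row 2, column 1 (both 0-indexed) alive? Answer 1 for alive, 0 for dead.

1

k=0  .o.o..o
...o..o
oo.o..o
o.o..oo
......o
k=1  ..o..oo
.o.oooo
.o.oo..
..o..o.
.oo....
k=2  ......o
.o....o
oo....o
....o..
.ooo.oo
k=3  .o....o
.o...oo
.o...oo
...oo..
o.ooooo
k=4  .o.o...
.oo....
..o...o
.o.....
ooo...o
k=5  ...o...
oo.o...
o.o....
......o
.......
k=6  ..o....
oo.o...
o.o...o
.......
.......
k=7  .oo....
o..o..o
o.o...o
.......
.......
k=8  ooo....
...o..o
oo....o
.......
.......
k=9  ooo....
......o
o.....o
o......
.o.....
k=10  ooo....
......o
o.....o
oo....o
..o....
k=11  ooo....
......o
.o...o.
.o....o
..o...o
k=12  ooo...o
..o...o
.....oo
.oo..oo
..o...o
k=13  ..oo.oo
..o....
.oo....
.oo....
...o...
k=14  ..ooo..
.......
...o...
.o.o...
.o.oo..
k=15  ..o.o..
..o.o..
..o....
...o...
.o.....
k=16  .oo....
.oo....
..o....
..o....
..oo...
k=17  .......
...o...
..oo...
.oo....
...o...
k=18  .......
..oo...
.o.o...
.o.....
..o....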